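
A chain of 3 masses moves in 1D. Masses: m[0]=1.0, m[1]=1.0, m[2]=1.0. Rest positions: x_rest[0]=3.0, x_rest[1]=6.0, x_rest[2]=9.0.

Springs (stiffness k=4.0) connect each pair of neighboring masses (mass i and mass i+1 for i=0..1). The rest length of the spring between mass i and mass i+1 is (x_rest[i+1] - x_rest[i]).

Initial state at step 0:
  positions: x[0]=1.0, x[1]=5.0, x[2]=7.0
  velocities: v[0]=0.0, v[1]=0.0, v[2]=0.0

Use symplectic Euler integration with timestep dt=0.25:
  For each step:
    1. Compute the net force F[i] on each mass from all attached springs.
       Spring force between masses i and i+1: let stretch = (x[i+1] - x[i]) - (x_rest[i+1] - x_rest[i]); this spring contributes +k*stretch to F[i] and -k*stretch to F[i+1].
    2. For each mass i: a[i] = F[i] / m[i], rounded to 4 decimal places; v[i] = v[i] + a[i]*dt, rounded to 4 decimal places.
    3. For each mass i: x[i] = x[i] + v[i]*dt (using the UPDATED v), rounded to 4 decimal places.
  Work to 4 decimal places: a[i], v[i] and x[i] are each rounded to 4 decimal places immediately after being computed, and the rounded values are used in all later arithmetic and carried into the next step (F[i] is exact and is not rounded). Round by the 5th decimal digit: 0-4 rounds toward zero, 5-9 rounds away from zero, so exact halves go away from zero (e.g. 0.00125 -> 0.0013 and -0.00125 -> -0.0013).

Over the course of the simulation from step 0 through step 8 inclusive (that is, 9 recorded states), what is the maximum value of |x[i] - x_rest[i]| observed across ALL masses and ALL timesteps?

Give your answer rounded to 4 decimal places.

Answer: 2.4062

Derivation:
Step 0: x=[1.0000 5.0000 7.0000] v=[0.0000 0.0000 0.0000]
Step 1: x=[1.2500 4.5000 7.2500] v=[1.0000 -2.0000 1.0000]
Step 2: x=[1.5625 3.8750 7.5625] v=[1.2500 -2.5000 1.2500]
Step 3: x=[1.7031 3.5938 7.7031] v=[0.5625 -1.1250 0.5625]
Step 4: x=[1.5664 3.8672 7.5664] v=[-0.5468 1.0936 -0.5468]
Step 5: x=[1.2549 4.4902 7.2549] v=[-1.2460 2.4920 -1.2460]
Step 6: x=[1.0022 4.9956 7.0022] v=[-1.0107 2.0214 -1.0107]
Step 7: x=[0.9979 5.0043 6.9979] v=[-0.0173 0.0346 -0.0173]
Step 8: x=[1.2452 4.5098 7.2452] v=[0.9891 -1.9782 0.9891]
Max displacement = 2.4062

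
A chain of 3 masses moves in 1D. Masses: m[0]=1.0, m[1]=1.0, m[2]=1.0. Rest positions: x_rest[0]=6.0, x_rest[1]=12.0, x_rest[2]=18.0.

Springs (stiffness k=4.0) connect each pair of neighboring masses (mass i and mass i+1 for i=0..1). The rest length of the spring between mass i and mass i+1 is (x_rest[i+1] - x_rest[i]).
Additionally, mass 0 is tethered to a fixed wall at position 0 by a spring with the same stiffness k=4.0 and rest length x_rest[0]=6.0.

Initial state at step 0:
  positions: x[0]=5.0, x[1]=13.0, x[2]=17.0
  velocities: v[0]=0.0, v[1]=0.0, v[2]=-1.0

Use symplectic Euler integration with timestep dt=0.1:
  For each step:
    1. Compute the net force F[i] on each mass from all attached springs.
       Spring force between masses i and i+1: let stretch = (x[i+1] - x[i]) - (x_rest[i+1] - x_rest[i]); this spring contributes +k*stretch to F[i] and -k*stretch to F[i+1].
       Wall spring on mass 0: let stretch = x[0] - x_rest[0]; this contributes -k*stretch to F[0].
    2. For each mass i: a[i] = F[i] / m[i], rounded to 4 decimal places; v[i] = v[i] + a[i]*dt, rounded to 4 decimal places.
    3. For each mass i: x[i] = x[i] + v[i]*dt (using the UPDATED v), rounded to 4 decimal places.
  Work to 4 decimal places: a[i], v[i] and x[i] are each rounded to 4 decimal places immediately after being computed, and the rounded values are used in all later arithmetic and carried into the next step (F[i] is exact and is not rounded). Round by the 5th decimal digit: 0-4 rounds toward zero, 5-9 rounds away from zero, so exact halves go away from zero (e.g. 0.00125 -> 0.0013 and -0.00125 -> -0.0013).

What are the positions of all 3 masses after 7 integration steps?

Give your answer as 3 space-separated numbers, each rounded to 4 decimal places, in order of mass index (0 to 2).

Answer: 6.7276 10.4608 17.7487

Derivation:
Step 0: x=[5.0000 13.0000 17.0000] v=[0.0000 0.0000 -1.0000]
Step 1: x=[5.1200 12.8400 16.9800] v=[1.2000 -1.6000 -0.2000]
Step 2: x=[5.3440 12.5368 17.0344] v=[2.2400 -3.0320 0.5440]
Step 3: x=[5.6420 12.1258 17.1489] v=[2.9795 -4.1101 1.1450]
Step 4: x=[5.9736 11.6564 17.3025] v=[3.3162 -4.6944 1.5358]
Step 5: x=[6.2936 11.1855 17.4702] v=[3.1999 -4.7091 1.6774]
Step 6: x=[6.5575 10.7703 17.6266] v=[2.6392 -4.1520 1.5635]
Step 7: x=[6.7276 10.4608 17.7487] v=[1.7013 -3.0946 1.2210]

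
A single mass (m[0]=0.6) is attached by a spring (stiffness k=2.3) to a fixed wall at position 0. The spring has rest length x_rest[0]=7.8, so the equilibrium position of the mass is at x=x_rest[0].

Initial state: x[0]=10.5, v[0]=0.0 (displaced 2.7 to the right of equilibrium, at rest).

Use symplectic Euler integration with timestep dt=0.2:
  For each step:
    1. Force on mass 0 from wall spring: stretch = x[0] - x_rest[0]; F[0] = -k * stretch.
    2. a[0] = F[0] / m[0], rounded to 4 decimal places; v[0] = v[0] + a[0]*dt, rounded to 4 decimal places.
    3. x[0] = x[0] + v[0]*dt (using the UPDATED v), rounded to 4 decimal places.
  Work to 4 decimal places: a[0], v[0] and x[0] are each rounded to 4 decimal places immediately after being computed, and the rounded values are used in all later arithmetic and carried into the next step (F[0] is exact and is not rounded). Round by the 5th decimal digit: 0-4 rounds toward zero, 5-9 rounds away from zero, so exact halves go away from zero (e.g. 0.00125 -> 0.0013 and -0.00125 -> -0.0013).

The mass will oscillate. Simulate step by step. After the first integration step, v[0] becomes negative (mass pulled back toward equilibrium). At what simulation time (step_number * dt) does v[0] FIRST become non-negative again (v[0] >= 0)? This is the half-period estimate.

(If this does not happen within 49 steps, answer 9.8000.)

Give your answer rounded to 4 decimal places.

Step 0: x=[10.5000] v=[0.0000]
Step 1: x=[10.0860] v=[-2.0700]
Step 2: x=[9.3215] v=[-3.8226]
Step 3: x=[8.3237] v=[-4.9891]
Step 4: x=[7.2456] v=[-5.3906]
Step 5: x=[6.2525] v=[-4.9656]
Step 6: x=[5.4967] v=[-3.7792]
Step 7: x=[5.0940] v=[-2.0133]
Step 8: x=[5.1063] v=[0.0613]
First v>=0 after going negative at step 8, time=1.6000

Answer: 1.6000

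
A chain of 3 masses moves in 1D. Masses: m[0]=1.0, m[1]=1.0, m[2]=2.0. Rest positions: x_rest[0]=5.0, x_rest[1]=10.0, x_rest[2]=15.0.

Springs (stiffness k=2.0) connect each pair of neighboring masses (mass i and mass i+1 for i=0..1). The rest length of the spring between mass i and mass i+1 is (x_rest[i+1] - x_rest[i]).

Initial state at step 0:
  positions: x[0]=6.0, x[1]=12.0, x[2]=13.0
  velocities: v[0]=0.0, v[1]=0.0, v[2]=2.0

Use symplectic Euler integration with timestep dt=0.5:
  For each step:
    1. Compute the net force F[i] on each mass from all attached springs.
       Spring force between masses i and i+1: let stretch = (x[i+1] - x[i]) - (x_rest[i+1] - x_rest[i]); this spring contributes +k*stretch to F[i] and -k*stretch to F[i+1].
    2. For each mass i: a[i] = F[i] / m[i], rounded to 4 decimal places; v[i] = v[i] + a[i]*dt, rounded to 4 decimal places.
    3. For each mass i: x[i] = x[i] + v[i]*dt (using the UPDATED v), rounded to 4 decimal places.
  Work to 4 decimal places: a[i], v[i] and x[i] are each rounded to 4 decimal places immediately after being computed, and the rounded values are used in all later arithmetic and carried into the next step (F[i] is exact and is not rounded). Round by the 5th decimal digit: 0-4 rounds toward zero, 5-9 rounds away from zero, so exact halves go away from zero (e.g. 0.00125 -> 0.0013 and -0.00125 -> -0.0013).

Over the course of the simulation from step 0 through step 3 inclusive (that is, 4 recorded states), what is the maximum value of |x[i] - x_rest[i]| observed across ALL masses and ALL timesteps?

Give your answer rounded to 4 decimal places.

Answer: 2.8438

Derivation:
Step 0: x=[6.0000 12.0000 13.0000] v=[0.0000 0.0000 2.0000]
Step 1: x=[6.5000 9.5000 15.0000] v=[1.0000 -5.0000 4.0000]
Step 2: x=[6.0000 8.2500 16.8750] v=[-1.0000 -2.5000 3.7500]
Step 3: x=[4.1250 10.1875 17.8438] v=[-3.7500 3.8750 1.9375]
Max displacement = 2.8438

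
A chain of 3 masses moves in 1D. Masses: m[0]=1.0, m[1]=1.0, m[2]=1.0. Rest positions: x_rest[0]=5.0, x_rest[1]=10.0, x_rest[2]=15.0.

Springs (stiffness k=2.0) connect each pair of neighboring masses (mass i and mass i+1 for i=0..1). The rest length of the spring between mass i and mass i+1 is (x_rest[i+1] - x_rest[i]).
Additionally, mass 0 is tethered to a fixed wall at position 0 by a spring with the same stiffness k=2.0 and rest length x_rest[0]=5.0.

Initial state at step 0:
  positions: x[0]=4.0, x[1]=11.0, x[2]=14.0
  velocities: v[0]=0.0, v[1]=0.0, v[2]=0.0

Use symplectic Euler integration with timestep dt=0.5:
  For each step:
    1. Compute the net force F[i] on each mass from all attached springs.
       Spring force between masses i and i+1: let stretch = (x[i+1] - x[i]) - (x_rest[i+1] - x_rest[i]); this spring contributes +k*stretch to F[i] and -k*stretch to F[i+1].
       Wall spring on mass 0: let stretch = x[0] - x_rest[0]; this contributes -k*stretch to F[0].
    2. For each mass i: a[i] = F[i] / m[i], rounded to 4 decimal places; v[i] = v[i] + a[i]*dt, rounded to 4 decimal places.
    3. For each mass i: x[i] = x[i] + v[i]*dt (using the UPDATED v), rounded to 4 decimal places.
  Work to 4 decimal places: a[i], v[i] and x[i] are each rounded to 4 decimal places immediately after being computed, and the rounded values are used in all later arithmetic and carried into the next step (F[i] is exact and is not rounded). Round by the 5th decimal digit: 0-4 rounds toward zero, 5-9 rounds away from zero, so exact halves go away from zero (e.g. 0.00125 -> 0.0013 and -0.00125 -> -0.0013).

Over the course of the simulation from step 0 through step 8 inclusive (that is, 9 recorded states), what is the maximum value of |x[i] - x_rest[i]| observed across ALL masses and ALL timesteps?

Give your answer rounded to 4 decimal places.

Step 0: x=[4.0000 11.0000 14.0000] v=[0.0000 0.0000 0.0000]
Step 1: x=[5.5000 9.0000 15.0000] v=[3.0000 -4.0000 2.0000]
Step 2: x=[6.0000 8.2500 15.5000] v=[1.0000 -1.5000 1.0000]
Step 3: x=[4.6250 10.0000 14.8750] v=[-2.7500 3.5000 -1.2500]
Step 4: x=[3.6250 11.5000 14.3125] v=[-2.0000 3.0000 -1.1250]
Step 5: x=[4.7500 10.4688 14.8438] v=[2.2500 -2.0625 1.0625]
Step 6: x=[6.3594 8.7657 15.6876] v=[3.2188 -3.4063 1.6875]
Step 7: x=[5.9923 9.3204 15.5704] v=[-0.7343 1.1093 -0.2344]
Step 8: x=[4.2931 11.3360 14.8282] v=[-3.3985 4.0312 -1.4844]
Max displacement = 1.7500

Answer: 1.7500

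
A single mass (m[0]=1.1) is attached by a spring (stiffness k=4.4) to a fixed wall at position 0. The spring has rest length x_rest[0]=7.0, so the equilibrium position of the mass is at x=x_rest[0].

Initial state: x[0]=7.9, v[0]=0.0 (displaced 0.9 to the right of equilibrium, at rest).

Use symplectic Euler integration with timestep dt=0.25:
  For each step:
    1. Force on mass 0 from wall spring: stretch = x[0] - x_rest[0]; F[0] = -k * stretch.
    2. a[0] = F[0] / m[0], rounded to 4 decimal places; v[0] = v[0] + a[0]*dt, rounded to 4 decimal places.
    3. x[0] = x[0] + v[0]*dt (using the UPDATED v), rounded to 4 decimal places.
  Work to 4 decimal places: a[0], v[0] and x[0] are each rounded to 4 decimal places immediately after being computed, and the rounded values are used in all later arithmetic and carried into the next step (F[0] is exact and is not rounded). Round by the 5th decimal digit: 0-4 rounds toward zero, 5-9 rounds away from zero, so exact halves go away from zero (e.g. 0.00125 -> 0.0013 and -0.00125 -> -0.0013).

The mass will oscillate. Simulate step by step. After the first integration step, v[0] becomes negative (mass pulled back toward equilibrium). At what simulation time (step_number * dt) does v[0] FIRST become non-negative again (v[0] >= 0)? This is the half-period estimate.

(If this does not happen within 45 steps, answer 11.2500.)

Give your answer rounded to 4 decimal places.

Step 0: x=[7.9000] v=[0.0000]
Step 1: x=[7.6750] v=[-0.9000]
Step 2: x=[7.2813] v=[-1.5750]
Step 3: x=[6.8172] v=[-1.8563]
Step 4: x=[6.3988] v=[-1.6735]
Step 5: x=[6.1307] v=[-1.0723]
Step 6: x=[6.0800] v=[-0.2030]
Step 7: x=[6.2593] v=[0.7170]
First v>=0 after going negative at step 7, time=1.7500

Answer: 1.7500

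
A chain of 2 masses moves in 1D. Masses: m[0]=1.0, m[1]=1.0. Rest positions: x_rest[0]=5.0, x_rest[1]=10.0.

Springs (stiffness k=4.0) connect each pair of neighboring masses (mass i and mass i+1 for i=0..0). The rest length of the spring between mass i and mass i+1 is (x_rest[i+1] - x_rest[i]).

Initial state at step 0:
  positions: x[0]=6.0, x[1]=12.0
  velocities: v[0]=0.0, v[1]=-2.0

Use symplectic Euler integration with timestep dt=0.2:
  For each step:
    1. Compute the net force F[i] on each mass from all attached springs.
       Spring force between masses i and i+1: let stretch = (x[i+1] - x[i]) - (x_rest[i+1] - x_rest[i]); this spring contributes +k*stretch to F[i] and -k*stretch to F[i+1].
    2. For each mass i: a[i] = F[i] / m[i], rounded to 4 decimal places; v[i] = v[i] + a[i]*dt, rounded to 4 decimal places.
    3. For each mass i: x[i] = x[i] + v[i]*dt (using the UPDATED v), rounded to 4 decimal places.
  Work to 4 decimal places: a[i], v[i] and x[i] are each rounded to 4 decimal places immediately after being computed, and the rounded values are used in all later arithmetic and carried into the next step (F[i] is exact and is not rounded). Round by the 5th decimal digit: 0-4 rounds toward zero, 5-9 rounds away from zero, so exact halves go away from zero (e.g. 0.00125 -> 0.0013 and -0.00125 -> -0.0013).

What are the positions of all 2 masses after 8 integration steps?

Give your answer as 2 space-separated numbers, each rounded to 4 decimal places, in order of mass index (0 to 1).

Answer: 4.4499 10.3501

Derivation:
Step 0: x=[6.0000 12.0000] v=[0.0000 -2.0000]
Step 1: x=[6.1600 11.4400] v=[0.8000 -2.8000]
Step 2: x=[6.3648 10.8352] v=[1.0240 -3.0240]
Step 3: x=[6.4849 10.3151] v=[0.6003 -2.6003]
Step 4: x=[6.4178 9.9822] v=[-0.3355 -1.6645]
Step 5: x=[6.1210 9.8790] v=[-1.4840 -0.5160]
Step 6: x=[5.6255 9.9745] v=[-2.4776 0.4776]
Step 7: x=[5.0258 10.1742] v=[-2.9984 0.9984]
Step 8: x=[4.4499 10.3501] v=[-2.8797 0.8797]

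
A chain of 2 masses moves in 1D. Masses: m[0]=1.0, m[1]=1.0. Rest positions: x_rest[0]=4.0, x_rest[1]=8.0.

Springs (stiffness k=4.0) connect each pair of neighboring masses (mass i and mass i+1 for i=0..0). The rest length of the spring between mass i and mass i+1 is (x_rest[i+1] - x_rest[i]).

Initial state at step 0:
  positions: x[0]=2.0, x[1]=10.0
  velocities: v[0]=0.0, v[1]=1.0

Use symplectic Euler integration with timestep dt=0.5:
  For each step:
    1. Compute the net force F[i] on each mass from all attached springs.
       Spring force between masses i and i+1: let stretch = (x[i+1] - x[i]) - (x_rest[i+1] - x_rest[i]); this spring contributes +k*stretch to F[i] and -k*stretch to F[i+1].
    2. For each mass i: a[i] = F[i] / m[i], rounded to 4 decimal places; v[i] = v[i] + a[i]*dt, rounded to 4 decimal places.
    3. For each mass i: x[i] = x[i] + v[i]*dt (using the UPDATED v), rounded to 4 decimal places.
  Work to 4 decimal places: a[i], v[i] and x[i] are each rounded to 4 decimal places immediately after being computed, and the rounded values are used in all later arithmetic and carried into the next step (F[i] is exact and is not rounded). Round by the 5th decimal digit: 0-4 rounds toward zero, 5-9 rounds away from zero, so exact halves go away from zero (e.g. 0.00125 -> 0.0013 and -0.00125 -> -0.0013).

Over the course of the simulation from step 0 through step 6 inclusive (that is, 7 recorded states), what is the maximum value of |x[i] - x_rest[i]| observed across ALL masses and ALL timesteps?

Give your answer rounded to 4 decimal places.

Step 0: x=[2.0000 10.0000] v=[0.0000 1.0000]
Step 1: x=[6.0000 6.5000] v=[8.0000 -7.0000]
Step 2: x=[6.5000 6.5000] v=[1.0000 0.0000]
Step 3: x=[3.0000 10.5000] v=[-7.0000 8.0000]
Step 4: x=[3.0000 11.0000] v=[0.0000 1.0000]
Step 5: x=[7.0000 7.5000] v=[8.0000 -7.0000]
Step 6: x=[7.5000 7.5000] v=[1.0000 0.0000]
Max displacement = 3.5000

Answer: 3.5000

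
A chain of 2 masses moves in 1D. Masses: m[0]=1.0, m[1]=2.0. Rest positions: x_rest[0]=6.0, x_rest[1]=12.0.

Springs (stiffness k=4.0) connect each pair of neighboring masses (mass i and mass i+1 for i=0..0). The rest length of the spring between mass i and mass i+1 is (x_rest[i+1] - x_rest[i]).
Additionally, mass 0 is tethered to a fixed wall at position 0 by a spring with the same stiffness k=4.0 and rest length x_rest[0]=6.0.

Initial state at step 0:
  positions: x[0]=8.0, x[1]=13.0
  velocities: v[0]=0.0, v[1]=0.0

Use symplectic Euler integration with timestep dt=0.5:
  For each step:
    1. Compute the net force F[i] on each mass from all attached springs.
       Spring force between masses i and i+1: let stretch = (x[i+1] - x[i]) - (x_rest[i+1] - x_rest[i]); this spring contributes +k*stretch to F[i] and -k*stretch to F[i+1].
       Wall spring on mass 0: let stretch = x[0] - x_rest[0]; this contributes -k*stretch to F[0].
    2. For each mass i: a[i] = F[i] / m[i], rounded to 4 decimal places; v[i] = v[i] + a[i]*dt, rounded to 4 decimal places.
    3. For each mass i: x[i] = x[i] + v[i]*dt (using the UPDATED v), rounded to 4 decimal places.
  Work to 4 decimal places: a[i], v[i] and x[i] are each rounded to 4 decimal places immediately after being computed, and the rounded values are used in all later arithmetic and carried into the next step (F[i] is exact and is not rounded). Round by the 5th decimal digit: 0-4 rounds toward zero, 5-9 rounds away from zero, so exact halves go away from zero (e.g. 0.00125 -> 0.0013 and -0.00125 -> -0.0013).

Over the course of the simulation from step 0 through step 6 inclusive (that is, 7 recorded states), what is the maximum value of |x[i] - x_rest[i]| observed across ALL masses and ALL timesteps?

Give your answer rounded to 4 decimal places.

Answer: 2.5625

Derivation:
Step 0: x=[8.0000 13.0000] v=[0.0000 0.0000]
Step 1: x=[5.0000 13.5000] v=[-6.0000 1.0000]
Step 2: x=[5.5000 12.7500] v=[1.0000 -1.5000]
Step 3: x=[7.7500 11.3750] v=[4.5000 -2.7500]
Step 4: x=[5.8750 11.1875] v=[-3.7500 -0.3750]
Step 5: x=[3.4375 11.3438] v=[-4.8750 0.3125]
Step 6: x=[5.4688 10.5469] v=[4.0626 -1.5938]
Max displacement = 2.5625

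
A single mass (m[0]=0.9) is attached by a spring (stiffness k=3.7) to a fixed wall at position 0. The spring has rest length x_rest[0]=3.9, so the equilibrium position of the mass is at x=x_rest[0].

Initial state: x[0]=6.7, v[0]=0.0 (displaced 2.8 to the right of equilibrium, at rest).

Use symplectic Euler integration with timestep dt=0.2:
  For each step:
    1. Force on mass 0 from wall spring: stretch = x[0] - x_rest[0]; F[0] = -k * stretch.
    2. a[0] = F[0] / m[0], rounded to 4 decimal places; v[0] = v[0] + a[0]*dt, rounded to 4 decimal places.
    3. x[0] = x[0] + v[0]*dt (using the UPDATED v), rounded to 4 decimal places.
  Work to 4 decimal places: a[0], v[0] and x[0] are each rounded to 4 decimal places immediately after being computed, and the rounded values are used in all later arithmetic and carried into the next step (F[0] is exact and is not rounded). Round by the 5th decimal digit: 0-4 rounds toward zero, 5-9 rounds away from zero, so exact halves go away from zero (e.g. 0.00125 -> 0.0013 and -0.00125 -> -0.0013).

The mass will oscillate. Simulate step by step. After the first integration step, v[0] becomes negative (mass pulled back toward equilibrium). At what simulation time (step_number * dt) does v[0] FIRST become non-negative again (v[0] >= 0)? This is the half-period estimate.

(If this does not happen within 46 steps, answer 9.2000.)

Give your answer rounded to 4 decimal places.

Step 0: x=[6.7000] v=[0.0000]
Step 1: x=[6.2396] v=[-2.3022]
Step 2: x=[5.3944] v=[-4.2259]
Step 3: x=[4.3035] v=[-5.4546]
Step 4: x=[3.1462] v=[-5.7864]
Step 5: x=[2.1129] v=[-5.1666]
Step 6: x=[1.3735] v=[-3.6972]
Step 7: x=[1.0495] v=[-1.6199]
Step 8: x=[1.1943] v=[0.7238]
First v>=0 after going negative at step 8, time=1.6000

Answer: 1.6000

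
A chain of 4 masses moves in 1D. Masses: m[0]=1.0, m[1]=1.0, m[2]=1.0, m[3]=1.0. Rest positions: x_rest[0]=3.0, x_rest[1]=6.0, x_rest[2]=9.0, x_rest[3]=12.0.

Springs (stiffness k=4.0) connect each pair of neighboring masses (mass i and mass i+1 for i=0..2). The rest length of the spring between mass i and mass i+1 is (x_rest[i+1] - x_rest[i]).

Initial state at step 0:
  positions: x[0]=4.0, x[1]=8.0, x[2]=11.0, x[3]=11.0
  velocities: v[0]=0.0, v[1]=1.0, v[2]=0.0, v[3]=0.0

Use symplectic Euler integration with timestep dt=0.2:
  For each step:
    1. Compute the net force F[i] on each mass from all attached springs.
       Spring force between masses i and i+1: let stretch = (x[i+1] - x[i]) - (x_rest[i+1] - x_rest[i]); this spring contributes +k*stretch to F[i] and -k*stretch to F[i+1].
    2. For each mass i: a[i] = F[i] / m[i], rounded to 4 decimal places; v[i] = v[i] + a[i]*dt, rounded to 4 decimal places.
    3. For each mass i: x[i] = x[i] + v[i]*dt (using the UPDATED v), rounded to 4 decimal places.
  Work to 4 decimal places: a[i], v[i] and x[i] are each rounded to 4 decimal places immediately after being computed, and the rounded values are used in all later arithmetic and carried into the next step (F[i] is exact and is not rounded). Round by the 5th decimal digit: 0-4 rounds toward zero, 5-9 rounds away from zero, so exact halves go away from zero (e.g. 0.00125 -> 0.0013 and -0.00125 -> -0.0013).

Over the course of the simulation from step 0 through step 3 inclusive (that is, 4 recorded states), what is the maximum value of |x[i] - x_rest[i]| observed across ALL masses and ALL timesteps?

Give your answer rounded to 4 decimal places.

Step 0: x=[4.0000 8.0000 11.0000 11.0000] v=[0.0000 1.0000 0.0000 0.0000]
Step 1: x=[4.1600 8.0400 10.5200 11.4800] v=[0.8000 0.2000 -2.4000 2.4000]
Step 2: x=[4.4608 7.8560 9.7968 12.2864] v=[1.5040 -0.9200 -3.6160 4.0320]
Step 3: x=[4.8248 7.4393 9.1614 13.1745] v=[1.8202 -2.0835 -3.1770 4.4403]
Max displacement = 2.0400

Answer: 2.0400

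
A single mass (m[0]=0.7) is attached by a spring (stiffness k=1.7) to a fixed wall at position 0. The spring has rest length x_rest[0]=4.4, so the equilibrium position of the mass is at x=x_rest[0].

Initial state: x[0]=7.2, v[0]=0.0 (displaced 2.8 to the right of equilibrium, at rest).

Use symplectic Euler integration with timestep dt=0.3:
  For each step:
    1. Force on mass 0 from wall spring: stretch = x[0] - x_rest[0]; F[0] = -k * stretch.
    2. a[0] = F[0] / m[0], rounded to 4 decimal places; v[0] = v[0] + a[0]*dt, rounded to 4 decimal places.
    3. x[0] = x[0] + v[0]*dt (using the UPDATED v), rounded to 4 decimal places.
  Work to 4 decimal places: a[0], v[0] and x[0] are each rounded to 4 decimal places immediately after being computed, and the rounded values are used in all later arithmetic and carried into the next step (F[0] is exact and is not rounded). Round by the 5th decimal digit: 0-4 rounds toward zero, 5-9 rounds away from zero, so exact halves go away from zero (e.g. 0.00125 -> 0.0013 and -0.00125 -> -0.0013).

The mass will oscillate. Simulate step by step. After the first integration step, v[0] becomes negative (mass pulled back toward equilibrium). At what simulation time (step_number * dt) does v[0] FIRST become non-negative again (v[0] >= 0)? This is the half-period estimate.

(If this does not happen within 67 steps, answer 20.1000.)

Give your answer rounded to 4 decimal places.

Answer: 2.1000

Derivation:
Step 0: x=[7.2000] v=[0.0000]
Step 1: x=[6.5880] v=[-2.0400]
Step 2: x=[5.4978] v=[-3.6341]
Step 3: x=[4.1676] v=[-4.4339]
Step 4: x=[2.8882] v=[-4.2646]
Step 5: x=[1.9392] v=[-3.1632]
Step 6: x=[1.5281] v=[-1.3703]
Step 7: x=[1.7447] v=[0.7221]
First v>=0 after going negative at step 7, time=2.1000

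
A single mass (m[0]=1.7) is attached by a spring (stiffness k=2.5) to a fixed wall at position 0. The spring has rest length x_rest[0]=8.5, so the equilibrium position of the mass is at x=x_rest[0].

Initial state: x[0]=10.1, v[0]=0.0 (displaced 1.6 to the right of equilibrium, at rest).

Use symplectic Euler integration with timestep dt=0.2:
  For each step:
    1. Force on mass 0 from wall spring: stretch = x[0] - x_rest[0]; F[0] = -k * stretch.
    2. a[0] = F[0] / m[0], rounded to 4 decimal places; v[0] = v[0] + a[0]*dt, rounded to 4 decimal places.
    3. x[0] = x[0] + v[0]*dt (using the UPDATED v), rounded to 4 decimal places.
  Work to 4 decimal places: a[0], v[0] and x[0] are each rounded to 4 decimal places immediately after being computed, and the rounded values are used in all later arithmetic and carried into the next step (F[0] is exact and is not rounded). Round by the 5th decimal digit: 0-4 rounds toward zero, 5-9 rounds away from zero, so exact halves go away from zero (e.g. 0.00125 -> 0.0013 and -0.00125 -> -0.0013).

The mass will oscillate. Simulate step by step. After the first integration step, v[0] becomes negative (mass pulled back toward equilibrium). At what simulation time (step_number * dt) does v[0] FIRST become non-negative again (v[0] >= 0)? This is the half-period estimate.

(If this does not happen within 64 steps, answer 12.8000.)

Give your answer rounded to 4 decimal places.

Answer: 2.6000

Derivation:
Step 0: x=[10.1000] v=[0.0000]
Step 1: x=[10.0059] v=[-0.4706]
Step 2: x=[9.8232] v=[-0.9135]
Step 3: x=[9.5627] v=[-1.3027]
Step 4: x=[9.2396] v=[-1.6153]
Step 5: x=[8.8730] v=[-1.8328]
Step 6: x=[8.4845] v=[-1.9425]
Step 7: x=[8.0969] v=[-1.9379]
Step 8: x=[7.7330] v=[-1.8193]
Step 9: x=[7.4143] v=[-1.5937]
Step 10: x=[7.1594] v=[-1.2744]
Step 11: x=[6.9834] v=[-0.8801]
Step 12: x=[6.8966] v=[-0.4340]
Step 13: x=[6.9041] v=[0.0376]
First v>=0 after going negative at step 13, time=2.6000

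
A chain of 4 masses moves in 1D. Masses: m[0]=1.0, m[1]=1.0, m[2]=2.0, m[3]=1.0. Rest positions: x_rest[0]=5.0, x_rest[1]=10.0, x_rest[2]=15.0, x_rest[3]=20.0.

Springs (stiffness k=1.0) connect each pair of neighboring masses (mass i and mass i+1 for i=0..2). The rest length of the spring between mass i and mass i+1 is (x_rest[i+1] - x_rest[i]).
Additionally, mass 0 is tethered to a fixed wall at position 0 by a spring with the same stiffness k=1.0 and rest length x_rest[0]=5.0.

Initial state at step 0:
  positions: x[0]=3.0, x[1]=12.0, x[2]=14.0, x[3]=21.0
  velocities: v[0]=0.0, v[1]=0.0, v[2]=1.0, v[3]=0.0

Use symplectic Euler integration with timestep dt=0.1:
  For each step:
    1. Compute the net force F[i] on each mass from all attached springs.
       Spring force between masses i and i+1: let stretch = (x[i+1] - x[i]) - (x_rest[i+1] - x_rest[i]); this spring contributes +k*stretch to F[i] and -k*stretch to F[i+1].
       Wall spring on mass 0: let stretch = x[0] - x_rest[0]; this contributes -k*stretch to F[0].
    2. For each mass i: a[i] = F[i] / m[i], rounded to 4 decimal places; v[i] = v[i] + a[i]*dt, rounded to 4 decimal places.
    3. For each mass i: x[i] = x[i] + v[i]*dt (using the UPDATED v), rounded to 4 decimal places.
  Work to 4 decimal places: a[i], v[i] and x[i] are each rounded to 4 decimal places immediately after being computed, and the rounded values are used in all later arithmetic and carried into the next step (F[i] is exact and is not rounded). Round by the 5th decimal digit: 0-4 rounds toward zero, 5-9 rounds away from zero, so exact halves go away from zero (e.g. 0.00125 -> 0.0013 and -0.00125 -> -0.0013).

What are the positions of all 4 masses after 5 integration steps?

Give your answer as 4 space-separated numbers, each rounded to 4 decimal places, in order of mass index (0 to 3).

Answer: 3.8354 11.0462 14.8314 20.7351

Derivation:
Step 0: x=[3.0000 12.0000 14.0000 21.0000] v=[0.0000 0.0000 1.0000 0.0000]
Step 1: x=[3.0600 11.9300 14.1250 20.9800] v=[0.6000 -0.7000 1.2500 -0.2000]
Step 2: x=[3.1781 11.7933 14.2733 20.9415] v=[1.1810 -1.3675 1.4830 -0.3855]
Step 3: x=[3.3506 11.5952 14.4425 20.8863] v=[1.7247 -1.9810 1.6924 -0.5523]
Step 4: x=[3.5720 11.3431 14.6297 20.8166] v=[2.2141 -2.5207 1.8722 -0.6967]
Step 5: x=[3.8354 11.0462 14.8314 20.7351] v=[2.6340 -2.9692 2.0172 -0.8154]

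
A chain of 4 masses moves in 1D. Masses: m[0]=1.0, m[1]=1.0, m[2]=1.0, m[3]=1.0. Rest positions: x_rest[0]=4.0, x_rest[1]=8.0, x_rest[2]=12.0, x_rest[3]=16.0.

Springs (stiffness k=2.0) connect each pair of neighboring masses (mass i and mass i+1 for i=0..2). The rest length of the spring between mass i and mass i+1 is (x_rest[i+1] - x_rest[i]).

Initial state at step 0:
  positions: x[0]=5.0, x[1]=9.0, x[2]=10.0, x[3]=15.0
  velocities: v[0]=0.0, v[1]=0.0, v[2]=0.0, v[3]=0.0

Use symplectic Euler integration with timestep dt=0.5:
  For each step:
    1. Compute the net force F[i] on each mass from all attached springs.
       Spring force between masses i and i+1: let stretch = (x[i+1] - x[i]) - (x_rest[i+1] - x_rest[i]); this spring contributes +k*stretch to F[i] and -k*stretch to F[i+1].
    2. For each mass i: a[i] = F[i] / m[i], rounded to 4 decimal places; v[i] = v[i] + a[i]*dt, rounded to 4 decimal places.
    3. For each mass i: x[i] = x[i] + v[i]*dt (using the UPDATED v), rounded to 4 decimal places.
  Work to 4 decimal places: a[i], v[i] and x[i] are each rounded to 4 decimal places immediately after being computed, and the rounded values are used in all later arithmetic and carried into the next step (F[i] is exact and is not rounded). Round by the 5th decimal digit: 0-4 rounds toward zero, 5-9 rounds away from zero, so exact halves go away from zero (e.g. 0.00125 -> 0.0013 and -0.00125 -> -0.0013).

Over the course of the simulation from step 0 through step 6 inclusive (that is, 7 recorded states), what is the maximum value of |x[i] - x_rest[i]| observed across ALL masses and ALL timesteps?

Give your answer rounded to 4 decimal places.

Answer: 2.2500

Derivation:
Step 0: x=[5.0000 9.0000 10.0000 15.0000] v=[0.0000 0.0000 0.0000 0.0000]
Step 1: x=[5.0000 7.5000 12.0000 14.5000] v=[0.0000 -3.0000 4.0000 -1.0000]
Step 2: x=[4.2500 7.0000 13.0000 14.7500] v=[-1.5000 -1.0000 2.0000 0.5000]
Step 3: x=[2.8750 8.1250 11.8750 16.1250] v=[-2.7500 2.2500 -2.2500 2.7500]
Step 4: x=[2.1250 8.5000 11.0000 17.3750] v=[-1.5000 0.7500 -1.7500 2.5000]
Step 5: x=[2.5625 6.9375 12.0625 17.4375] v=[0.8750 -3.1250 2.1250 0.1250]
Step 6: x=[3.1875 5.7500 13.2500 16.8125] v=[1.2500 -2.3750 2.3750 -1.2500]
Max displacement = 2.2500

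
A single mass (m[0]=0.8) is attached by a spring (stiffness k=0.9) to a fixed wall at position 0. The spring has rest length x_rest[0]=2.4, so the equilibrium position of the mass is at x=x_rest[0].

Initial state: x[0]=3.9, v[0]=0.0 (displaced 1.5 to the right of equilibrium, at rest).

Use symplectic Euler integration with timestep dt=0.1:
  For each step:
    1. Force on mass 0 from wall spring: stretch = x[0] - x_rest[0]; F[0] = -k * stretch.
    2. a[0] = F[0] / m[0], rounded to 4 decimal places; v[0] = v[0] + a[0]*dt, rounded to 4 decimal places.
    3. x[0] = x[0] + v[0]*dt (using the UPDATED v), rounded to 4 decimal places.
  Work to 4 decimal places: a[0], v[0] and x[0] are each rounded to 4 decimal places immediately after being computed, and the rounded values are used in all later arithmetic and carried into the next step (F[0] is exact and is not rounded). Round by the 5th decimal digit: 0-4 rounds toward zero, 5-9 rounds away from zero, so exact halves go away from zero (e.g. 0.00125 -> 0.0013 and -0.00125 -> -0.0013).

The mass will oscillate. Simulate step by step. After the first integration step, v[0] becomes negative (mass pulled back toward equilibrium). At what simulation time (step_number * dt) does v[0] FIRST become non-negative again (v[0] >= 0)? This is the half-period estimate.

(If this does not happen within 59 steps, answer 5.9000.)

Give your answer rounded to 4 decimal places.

Step 0: x=[3.9000] v=[0.0000]
Step 1: x=[3.8831] v=[-0.1688]
Step 2: x=[3.8495] v=[-0.3357]
Step 3: x=[3.7996] v=[-0.4988]
Step 4: x=[3.7340] v=[-0.6563]
Step 5: x=[3.6534] v=[-0.8064]
Step 6: x=[3.5587] v=[-0.9474]
Step 7: x=[3.4509] v=[-1.0778]
Step 8: x=[3.3313] v=[-1.1960]
Step 9: x=[3.2012] v=[-1.3008]
Step 10: x=[3.0621] v=[-1.3909]
Step 11: x=[2.9156] v=[-1.4654]
Step 12: x=[2.7633] v=[-1.5234]
Step 13: x=[2.6069] v=[-1.5643]
Step 14: x=[2.4481] v=[-1.5876]
Step 15: x=[2.2888] v=[-1.5930]
Step 16: x=[2.1308] v=[-1.5805]
Step 17: x=[1.9758] v=[-1.5502]
Step 18: x=[1.8256] v=[-1.5025]
Step 19: x=[1.6818] v=[-1.4379]
Step 20: x=[1.5461] v=[-1.3571]
Step 21: x=[1.4200] v=[-1.2610]
Step 22: x=[1.3049] v=[-1.1508]
Step 23: x=[1.2021] v=[-1.0276]
Step 24: x=[1.1128] v=[-0.8928]
Step 25: x=[1.0380] v=[-0.7480]
Step 26: x=[0.9785] v=[-0.5948]
Step 27: x=[0.9350] v=[-0.4349]
Step 28: x=[0.9080] v=[-0.2701]
Step 29: x=[0.8978] v=[-0.1023]
Step 30: x=[0.9045] v=[0.0667]
First v>=0 after going negative at step 30, time=3.0000

Answer: 3.0000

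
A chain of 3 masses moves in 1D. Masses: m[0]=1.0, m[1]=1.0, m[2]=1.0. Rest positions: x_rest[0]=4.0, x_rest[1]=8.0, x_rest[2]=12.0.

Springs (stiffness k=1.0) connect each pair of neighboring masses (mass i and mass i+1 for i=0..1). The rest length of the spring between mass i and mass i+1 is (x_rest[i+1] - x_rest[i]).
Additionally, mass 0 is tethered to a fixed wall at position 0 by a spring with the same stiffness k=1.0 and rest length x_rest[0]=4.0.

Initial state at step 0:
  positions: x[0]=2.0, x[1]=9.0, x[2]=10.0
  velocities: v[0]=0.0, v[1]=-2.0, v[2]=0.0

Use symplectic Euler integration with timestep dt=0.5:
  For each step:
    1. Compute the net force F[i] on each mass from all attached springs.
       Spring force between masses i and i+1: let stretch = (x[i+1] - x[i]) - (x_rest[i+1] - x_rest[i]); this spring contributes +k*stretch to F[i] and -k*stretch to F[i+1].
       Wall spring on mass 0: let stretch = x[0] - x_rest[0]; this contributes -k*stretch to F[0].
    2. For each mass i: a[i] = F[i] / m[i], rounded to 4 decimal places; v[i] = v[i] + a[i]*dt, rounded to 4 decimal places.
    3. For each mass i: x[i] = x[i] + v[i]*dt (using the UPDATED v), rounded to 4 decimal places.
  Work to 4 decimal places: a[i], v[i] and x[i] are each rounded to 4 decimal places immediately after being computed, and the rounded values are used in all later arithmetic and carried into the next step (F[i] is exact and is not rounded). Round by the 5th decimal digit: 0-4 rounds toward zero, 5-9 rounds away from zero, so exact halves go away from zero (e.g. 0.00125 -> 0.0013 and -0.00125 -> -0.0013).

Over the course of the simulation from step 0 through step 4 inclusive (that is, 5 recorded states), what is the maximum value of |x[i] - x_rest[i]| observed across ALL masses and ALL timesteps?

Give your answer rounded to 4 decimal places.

Step 0: x=[2.0000 9.0000 10.0000] v=[0.0000 -2.0000 0.0000]
Step 1: x=[3.2500 6.5000 10.7500] v=[2.5000 -5.0000 1.5000]
Step 2: x=[4.5000 4.2500 11.4375] v=[2.5000 -4.5000 1.3750]
Step 3: x=[4.5625 3.8594 11.3281] v=[0.1250 -0.7813 -0.2188]
Step 4: x=[3.3086 5.5117 10.3515] v=[-2.5078 3.3046 -1.9532]
Max displacement = 4.1406

Answer: 4.1406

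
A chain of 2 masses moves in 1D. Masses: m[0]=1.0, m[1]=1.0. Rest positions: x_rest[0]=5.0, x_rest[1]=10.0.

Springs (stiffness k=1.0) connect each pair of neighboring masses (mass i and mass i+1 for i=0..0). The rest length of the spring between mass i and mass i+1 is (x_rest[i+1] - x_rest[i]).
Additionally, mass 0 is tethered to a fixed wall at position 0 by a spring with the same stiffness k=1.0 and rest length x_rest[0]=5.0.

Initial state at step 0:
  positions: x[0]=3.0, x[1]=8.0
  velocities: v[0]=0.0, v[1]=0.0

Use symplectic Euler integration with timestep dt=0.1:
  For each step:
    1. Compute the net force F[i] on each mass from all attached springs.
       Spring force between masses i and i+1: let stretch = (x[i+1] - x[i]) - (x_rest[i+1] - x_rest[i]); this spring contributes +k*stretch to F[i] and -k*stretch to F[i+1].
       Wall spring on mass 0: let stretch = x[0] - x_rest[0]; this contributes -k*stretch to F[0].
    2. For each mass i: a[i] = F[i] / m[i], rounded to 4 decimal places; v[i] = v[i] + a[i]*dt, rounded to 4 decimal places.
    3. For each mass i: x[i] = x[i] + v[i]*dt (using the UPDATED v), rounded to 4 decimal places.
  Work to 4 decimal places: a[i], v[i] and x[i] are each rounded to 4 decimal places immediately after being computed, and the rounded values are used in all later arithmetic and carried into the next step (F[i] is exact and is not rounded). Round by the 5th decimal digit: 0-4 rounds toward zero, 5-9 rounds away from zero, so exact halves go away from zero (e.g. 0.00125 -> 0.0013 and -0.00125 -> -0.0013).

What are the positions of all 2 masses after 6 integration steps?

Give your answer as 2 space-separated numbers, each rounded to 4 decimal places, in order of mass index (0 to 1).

Answer: 3.3929 8.0136

Derivation:
Step 0: x=[3.0000 8.0000] v=[0.0000 0.0000]
Step 1: x=[3.0200 8.0000] v=[0.2000 0.0000]
Step 2: x=[3.0596 8.0002] v=[0.3960 0.0020]
Step 3: x=[3.1180 8.0010] v=[0.5841 0.0079]
Step 4: x=[3.1941 8.0030] v=[0.7606 0.0196]
Step 5: x=[3.2863 8.0069] v=[0.9221 0.0387]
Step 6: x=[3.3929 8.0136] v=[1.0655 0.0666]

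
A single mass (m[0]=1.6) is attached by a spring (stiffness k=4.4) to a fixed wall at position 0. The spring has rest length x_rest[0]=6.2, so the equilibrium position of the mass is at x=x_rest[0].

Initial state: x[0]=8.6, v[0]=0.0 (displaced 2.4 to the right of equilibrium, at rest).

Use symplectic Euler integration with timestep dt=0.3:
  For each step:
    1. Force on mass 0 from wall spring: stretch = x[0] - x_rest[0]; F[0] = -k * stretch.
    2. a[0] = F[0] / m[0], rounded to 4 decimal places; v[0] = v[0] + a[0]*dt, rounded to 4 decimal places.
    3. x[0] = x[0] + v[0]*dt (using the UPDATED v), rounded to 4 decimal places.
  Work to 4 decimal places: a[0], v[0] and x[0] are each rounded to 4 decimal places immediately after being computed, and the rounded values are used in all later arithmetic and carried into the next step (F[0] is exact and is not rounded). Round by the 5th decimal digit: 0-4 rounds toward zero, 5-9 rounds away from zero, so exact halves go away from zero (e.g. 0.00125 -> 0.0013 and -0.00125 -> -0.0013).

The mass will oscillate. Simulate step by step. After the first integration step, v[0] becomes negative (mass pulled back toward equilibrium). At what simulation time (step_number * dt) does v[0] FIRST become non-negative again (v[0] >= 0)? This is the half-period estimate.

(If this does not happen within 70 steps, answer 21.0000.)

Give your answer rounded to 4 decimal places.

Answer: 2.1000

Derivation:
Step 0: x=[8.6000] v=[0.0000]
Step 1: x=[8.0060] v=[-1.9800]
Step 2: x=[6.9650] v=[-3.4700]
Step 3: x=[5.7347] v=[-4.1011]
Step 4: x=[4.6195] v=[-3.7172]
Step 5: x=[3.8955] v=[-2.4133]
Step 6: x=[3.7419] v=[-0.5121]
Step 7: x=[4.1966] v=[1.5158]
First v>=0 after going negative at step 7, time=2.1000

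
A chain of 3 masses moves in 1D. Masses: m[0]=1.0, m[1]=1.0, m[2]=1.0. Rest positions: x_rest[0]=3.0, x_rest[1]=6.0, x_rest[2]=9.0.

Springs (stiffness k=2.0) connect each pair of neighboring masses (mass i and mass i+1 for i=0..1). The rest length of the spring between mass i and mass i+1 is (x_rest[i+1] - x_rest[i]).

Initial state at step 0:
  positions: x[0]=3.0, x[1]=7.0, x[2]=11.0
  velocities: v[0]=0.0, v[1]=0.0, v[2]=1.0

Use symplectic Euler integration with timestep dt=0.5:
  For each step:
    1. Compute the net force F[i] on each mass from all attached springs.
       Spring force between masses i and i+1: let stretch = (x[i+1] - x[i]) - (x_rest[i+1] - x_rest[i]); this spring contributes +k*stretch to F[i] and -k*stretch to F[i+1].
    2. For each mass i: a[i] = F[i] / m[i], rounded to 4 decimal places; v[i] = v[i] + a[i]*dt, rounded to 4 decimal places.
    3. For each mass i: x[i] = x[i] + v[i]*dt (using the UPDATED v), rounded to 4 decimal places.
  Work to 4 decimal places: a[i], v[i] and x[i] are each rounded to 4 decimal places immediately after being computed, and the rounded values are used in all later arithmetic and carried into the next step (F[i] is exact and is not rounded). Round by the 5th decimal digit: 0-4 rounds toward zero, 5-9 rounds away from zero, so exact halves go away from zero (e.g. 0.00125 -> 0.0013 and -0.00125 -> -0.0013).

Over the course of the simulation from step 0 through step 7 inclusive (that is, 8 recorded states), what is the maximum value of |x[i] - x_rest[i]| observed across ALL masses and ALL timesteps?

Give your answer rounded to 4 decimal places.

Answer: 2.7500

Derivation:
Step 0: x=[3.0000 7.0000 11.0000] v=[0.0000 0.0000 1.0000]
Step 1: x=[3.5000 7.0000 11.0000] v=[1.0000 0.0000 0.0000]
Step 2: x=[4.2500 7.2500 10.5000] v=[1.5000 0.5000 -1.0000]
Step 3: x=[5.0000 7.6250 9.8750] v=[1.5000 0.7500 -1.2500]
Step 4: x=[5.5625 7.8125 9.6250] v=[1.1250 0.3750 -0.5000]
Step 5: x=[5.7500 7.7813 9.9688] v=[0.3750 -0.0625 0.6875]
Step 6: x=[5.4532 7.8282 10.7188] v=[-0.5937 0.0937 1.5000]
Step 7: x=[4.8439 8.1329 11.5235] v=[-1.2187 0.6093 1.6094]
Max displacement = 2.7500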